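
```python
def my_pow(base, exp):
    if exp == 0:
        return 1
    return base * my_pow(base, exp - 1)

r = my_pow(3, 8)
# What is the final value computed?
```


my_pow(3, 8)
= 3 * my_pow(3, 7)
= 3 * 3 * my_pow(3, 6)
= 3 * 3 * 3 * my_pow(3, 5)
= 3 * 3 * 3 * 3 * my_pow(3, 4)
= 3 * 3 * 3 * 3 * 3 * my_pow(3, 3)
= 3 * 3 * 3 * 3 * 3 * 3 * my_pow(3, 2)
= 3 * 3 * 3 * 3 * 3 * 3 * 3 * my_pow(3, 1)
= 3 * 3 * 3 * 3 * 3 * 3 * 3 * 3 * my_pow(3, 0)
= 3 * 3 * 3 * 3 * 3 * 3 * 3 * 3 * 1
= 6561


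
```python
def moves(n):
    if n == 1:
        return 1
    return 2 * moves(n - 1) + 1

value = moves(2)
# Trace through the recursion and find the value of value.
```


moves(2)
= 2 * moves(1) + 1
Now compute bottom-up:
moves(1) = 1
moves(2) = 2 * 1 + 1 = 3
= 3


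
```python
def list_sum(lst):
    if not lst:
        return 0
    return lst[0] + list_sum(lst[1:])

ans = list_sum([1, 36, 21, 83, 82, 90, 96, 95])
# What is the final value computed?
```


list_sum([1, 36, 21, 83, 82, 90, 96, 95])
= 1 + list_sum([36, 21, 83, 82, 90, 96, 95])
= 1 + 36 + list_sum([21, 83, 82, 90, 96, 95])
= 1 + 36 + 21 + list_sum([83, 82, 90, 96, 95])
= 1 + 36 + 21 + 83 + list_sum([82, 90, 96, 95])
= 1 + 36 + 21 + 83 + 82 + list_sum([90, 96, 95])
= 1 + 36 + 21 + 83 + 82 + 90 + list_sum([96, 95])
= 1 + 36 + 21 + 83 + 82 + 90 + 96 + list_sum([95])
= 1 + 36 + 21 + 83 + 82 + 90 + 96 + 95 + list_sum([])
= 1 + 36 + 21 + 83 + 82 + 90 + 96 + 95 + 0
= 504


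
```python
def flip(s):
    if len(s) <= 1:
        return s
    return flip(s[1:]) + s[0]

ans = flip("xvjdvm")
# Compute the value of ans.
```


flip("xvjdvm")
= flip("vjdvm") + "x"
= flip("jdvm") + "v" + "x"
= flip("dvm") + "j" + "v" + "x"
= flip("vm") + "d" + "j" + "v" + "x"
= flip("m") + "v" + "d" + "j" + "v" + "x"
= "m" + "v" + "d" + "j" + "v" + "x"
= "mvdjvx"


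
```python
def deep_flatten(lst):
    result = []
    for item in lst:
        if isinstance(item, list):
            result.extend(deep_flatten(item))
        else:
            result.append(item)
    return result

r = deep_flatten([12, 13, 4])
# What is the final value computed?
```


deep_flatten([12, 13, 4])
Processing each element:
  12 is not a list -> append 12
  13 is not a list -> append 13
  4 is not a list -> append 4
= [12, 13, 4]


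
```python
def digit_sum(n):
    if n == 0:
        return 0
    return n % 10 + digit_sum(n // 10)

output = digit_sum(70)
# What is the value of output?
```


digit_sum(70)
= 0 + digit_sum(7)
= 0 + 7 + digit_sum(0)
= 0 + 7 + 0
= 7


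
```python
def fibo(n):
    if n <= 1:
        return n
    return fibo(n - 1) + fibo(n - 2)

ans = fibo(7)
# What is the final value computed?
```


fibo(7)
= fibo(6) + fibo(5)
= (fibo(5) + fibo(4)) + fibo(5)
Computing bottom-up: fibo(0)=0, fibo(1)=1, fibo(2)=1, fibo(3)=2, fibo(4)=3, fibo(5)=5, fibo(6)=8, fibo(7)=13
= 13


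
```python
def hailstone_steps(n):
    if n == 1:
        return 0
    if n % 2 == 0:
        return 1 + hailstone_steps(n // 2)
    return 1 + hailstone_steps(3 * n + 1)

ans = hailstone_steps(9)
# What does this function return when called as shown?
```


hailstone_steps(9)
9 is odd -> 3*9+1 = 28 -> hailstone_steps(28)
28 is even -> hailstone_steps(14)
14 is even -> hailstone_steps(7)
7 is odd -> 3*7+1 = 22 -> hailstone_steps(22)
22 is even -> hailstone_steps(11)
11 is odd -> 3*11+1 = 34 -> hailstone_steps(34)
34 is even -> hailstone_steps(17)
17 is odd -> 3*17+1 = 52 -> hailstone_steps(52)
52 is even -> hailstone_steps(26)
26 is even -> hailstone_steps(13)
13 is odd -> 3*13+1 = 40 -> hailstone_steps(40)
40 is even -> hailstone_steps(20)
20 is even -> hailstone_steps(10)
10 is even -> hailstone_steps(5)
5 is odd -> 3*5+1 = 16 -> hailstone_steps(16)
16 is even -> hailstone_steps(8)
8 is even -> hailstone_steps(4)
4 is even -> hailstone_steps(2)
2 is even -> hailstone_steps(1)
Reached 1 after 19 steps
= 19


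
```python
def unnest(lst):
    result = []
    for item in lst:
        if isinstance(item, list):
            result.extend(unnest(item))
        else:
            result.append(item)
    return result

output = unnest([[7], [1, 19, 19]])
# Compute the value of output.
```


unnest([[7], [1, 19, 19]])
Processing each element:
  [7] is a list -> unnest recursively -> [7]
  [1, 19, 19] is a list -> unnest recursively -> [1, 19, 19]
= [7, 1, 19, 19]


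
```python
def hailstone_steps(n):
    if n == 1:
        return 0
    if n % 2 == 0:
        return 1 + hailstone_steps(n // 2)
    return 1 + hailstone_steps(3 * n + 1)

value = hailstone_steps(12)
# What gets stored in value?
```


hailstone_steps(12)
12 is even -> hailstone_steps(6)
6 is even -> hailstone_steps(3)
3 is odd -> 3*3+1 = 10 -> hailstone_steps(10)
10 is even -> hailstone_steps(5)
5 is odd -> 3*5+1 = 16 -> hailstone_steps(16)
16 is even -> hailstone_steps(8)
8 is even -> hailstone_steps(4)
4 is even -> hailstone_steps(2)
2 is even -> hailstone_steps(1)
Reached 1 after 9 steps
= 9


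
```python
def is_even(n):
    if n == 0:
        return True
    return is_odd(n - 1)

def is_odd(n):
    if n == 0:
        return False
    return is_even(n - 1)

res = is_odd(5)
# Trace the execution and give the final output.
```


is_odd(5)
= is_even(4)
= is_odd(3)
= is_even(2)
= is_odd(1)
= is_even(0)
n == 0: return True
= True


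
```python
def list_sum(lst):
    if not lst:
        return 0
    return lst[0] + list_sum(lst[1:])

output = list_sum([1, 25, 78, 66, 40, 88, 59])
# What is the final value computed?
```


list_sum([1, 25, 78, 66, 40, 88, 59])
= 1 + list_sum([25, 78, 66, 40, 88, 59])
= 1 + 25 + list_sum([78, 66, 40, 88, 59])
= 1 + 25 + 78 + list_sum([66, 40, 88, 59])
= 1 + 25 + 78 + 66 + list_sum([40, 88, 59])
= 1 + 25 + 78 + 66 + 40 + list_sum([88, 59])
= 1 + 25 + 78 + 66 + 40 + 88 + list_sum([59])
= 1 + 25 + 78 + 66 + 40 + 88 + 59 + list_sum([])
= 1 + 25 + 78 + 66 + 40 + 88 + 59 + 0
= 357


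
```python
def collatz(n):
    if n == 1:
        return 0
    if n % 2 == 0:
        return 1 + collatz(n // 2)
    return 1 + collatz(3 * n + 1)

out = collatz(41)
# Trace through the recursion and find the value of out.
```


collatz(41)
41 is odd -> 3*41+1 = 124 -> collatz(124)
124 is even -> collatz(62)
62 is even -> collatz(31)
31 is odd -> 3*31+1 = 94 -> collatz(94)
94 is even -> collatz(47)
47 is odd -> 3*47+1 = 142 -> collatz(142)
142 is even -> collatz(71)
71 is odd -> 3*71+1 = 214 -> collatz(214)
214 is even -> collatz(107)
107 is odd -> 3*107+1 = 322 -> collatz(322)
322 is even -> collatz(161)
161 is odd -> 3*161+1 = 484 -> collatz(484)
484 is even -> collatz(242)
242 is even -> collatz(121)
121 is odd -> 3*121+1 = 364 -> collatz(364)
364 is even -> collatz(182)
182 is even -> collatz(91)
91 is odd -> 3*91+1 = 274 -> collatz(274)
274 is even -> collatz(137)
137 is odd -> 3*137+1 = 412 -> collatz(412)
412 is even -> collatz(206)
206 is even -> collatz(103)
103 is odd -> 3*103+1 = 310 -> collatz(310)
310 is even -> collatz(155)
155 is odd -> 3*155+1 = 466 -> collatz(466)
466 is even -> collatz(233)
233 is odd -> 3*233+1 = 700 -> collatz(700)
700 is even -> collatz(350)
350 is even -> collatz(175)
175 is odd -> 3*175+1 = 526 -> collatz(526)
526 is even -> collatz(263)
263 is odd -> 3*263+1 = 790 -> collatz(790)
790 is even -> collatz(395)
395 is odd -> 3*395+1 = 1186 -> collatz(1186)
1186 is even -> collatz(593)
593 is odd -> 3*593+1 = 1780 -> collatz(1780)
1780 is even -> collatz(890)
890 is even -> collatz(445)
445 is odd -> 3*445+1 = 1336 -> collatz(1336)
1336 is even -> collatz(668)
668 is even -> collatz(334)
334 is even -> collatz(167)
167 is odd -> 3*167+1 = 502 -> collatz(502)
502 is even -> collatz(251)
251 is odd -> 3*251+1 = 754 -> collatz(754)
754 is even -> collatz(377)
377 is odd -> 3*377+1 = 1132 -> collatz(1132)
1132 is even -> collatz(566)
566 is even -> collatz(283)
283 is odd -> 3*283+1 = 850 -> collatz(850)
850 is even -> collatz(425)
425 is odd -> 3*425+1 = 1276 -> collatz(1276)
1276 is even -> collatz(638)
638 is even -> collatz(319)
319 is odd -> 3*319+1 = 958 -> collatz(958)
958 is even -> collatz(479)
479 is odd -> 3*479+1 = 1438 -> collatz(1438)
1438 is even -> collatz(719)
719 is odd -> 3*719+1 = 2158 -> collatz(2158)
2158 is even -> collatz(1079)
1079 is odd -> 3*1079+1 = 3238 -> collatz(3238)
3238 is even -> collatz(1619)
1619 is odd -> 3*1619+1 = 4858 -> collatz(4858)
4858 is even -> collatz(2429)
2429 is odd -> 3*2429+1 = 7288 -> collatz(7288)
7288 is even -> collatz(3644)
3644 is even -> collatz(1822)
1822 is even -> collatz(911)
911 is odd -> 3*911+1 = 2734 -> collatz(2734)
2734 is even -> collatz(1367)
1367 is odd -> 3*1367+1 = 4102 -> collatz(4102)
4102 is even -> collatz(2051)
2051 is odd -> 3*2051+1 = 6154 -> collatz(6154)
6154 is even -> collatz(3077)
3077 is odd -> 3*3077+1 = 9232 -> collatz(9232)
9232 is even -> collatz(4616)
4616 is even -> collatz(2308)
2308 is even -> collatz(1154)
1154 is even -> collatz(577)
577 is odd -> 3*577+1 = 1732 -> collatz(1732)
1732 is even -> collatz(866)
866 is even -> collatz(433)
433 is odd -> 3*433+1 = 1300 -> collatz(1300)
1300 is even -> collatz(650)
650 is even -> collatz(325)
325 is odd -> 3*325+1 = 976 -> collatz(976)
976 is even -> collatz(488)
488 is even -> collatz(244)
244 is even -> collatz(122)
122 is even -> collatz(61)
61 is odd -> 3*61+1 = 184 -> collatz(184)
184 is even -> collatz(92)
92 is even -> collatz(46)
46 is even -> collatz(23)
23 is odd -> 3*23+1 = 70 -> collatz(70)
70 is even -> collatz(35)
35 is odd -> 3*35+1 = 106 -> collatz(106)
106 is even -> collatz(53)
53 is odd -> 3*53+1 = 160 -> collatz(160)
160 is even -> collatz(80)
80 is even -> collatz(40)
40 is even -> collatz(20)
20 is even -> collatz(10)
10 is even -> collatz(5)
5 is odd -> 3*5+1 = 16 -> collatz(16)
16 is even -> collatz(8)
8 is even -> collatz(4)
4 is even -> collatz(2)
2 is even -> collatz(1)
Reached 1 after 109 steps
= 109


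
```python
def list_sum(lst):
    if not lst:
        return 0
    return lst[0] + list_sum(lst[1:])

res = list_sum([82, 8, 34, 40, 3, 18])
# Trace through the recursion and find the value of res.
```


list_sum([82, 8, 34, 40, 3, 18])
= 82 + list_sum([8, 34, 40, 3, 18])
= 82 + 8 + list_sum([34, 40, 3, 18])
= 82 + 8 + 34 + list_sum([40, 3, 18])
= 82 + 8 + 34 + 40 + list_sum([3, 18])
= 82 + 8 + 34 + 40 + 3 + list_sum([18])
= 82 + 8 + 34 + 40 + 3 + 18 + list_sum([])
= 82 + 8 + 34 + 40 + 3 + 18 + 0
= 185


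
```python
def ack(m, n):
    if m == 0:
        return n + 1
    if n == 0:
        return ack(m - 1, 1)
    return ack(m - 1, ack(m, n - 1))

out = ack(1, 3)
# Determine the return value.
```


ack(1, 3)
= ack(0, ack(1, 2))
First compute ack(1, 2) = 4
= ack(0, 4)
= 5


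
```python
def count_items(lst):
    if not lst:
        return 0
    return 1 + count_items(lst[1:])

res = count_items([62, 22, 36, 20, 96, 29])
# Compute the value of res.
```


count_items([62, 22, 36, 20, 96, 29])
= 1 + count_items([22, 36, 20, 96, 29])
= 1 + 1 + count_items([36, 20, 96, 29])
= 1 + 1 + 1 + count_items([20, 96, 29])
= 1 + 1 + 1 + 1 + count_items([96, 29])
= 1 + 1 + 1 + 1 + 1 + count_items([29])
= 1 + 1 + 1 + 1 + 1 + 1 + count_items([])
= 1 + 1 + 1 + 1 + 1 + 1 + 0
= 6


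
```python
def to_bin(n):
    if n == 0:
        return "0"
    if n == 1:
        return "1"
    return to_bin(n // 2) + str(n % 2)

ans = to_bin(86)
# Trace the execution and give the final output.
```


to_bin(86)
= to_bin(43) + "0"
= to_bin(21) + "1" + "0"
= to_bin(10) + "1" + "1" + "0"
= to_bin(5) + "0" + "1" + "1" + "0"
= to_bin(2) + "1" + "0" + "1" + "1" + "0"
= to_bin(1) + "0" + "1" + "0" + "1" + "1" + "0"
= "1" + "0" + "1" + "0" + "1" + "1" + "0"
= "1010110"


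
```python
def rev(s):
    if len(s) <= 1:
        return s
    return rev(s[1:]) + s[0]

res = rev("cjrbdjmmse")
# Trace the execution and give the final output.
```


rev("cjrbdjmmse")
= rev("jrbdjmmse") + "c"
= rev("rbdjmmse") + "j" + "c"
= rev("bdjmmse") + "r" + "j" + "c"
= rev("djmmse") + "b" + "r" + "j" + "c"
= rev("jmmse") + "d" + "b" + "r" + "j" + "c"
= rev("mmse") + "j" + "d" + "b" + "r" + "j" + "c"
= rev("mse") + "m" + "j" + "d" + "b" + "r" + "j" + "c"
= rev("se") + "m" + "m" + "j" + "d" + "b" + "r" + "j" + "c"
= rev("e") + "s" + "m" + "m" + "j" + "d" + "b" + "r" + "j" + "c"
= "e" + "s" + "m" + "m" + "j" + "d" + "b" + "r" + "j" + "c"
= "esmmjdbrjc"


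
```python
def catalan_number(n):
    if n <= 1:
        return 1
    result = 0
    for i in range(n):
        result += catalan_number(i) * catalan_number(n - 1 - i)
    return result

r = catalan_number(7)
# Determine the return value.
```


catalan_number(7)
= sum of catalan_number(i) * catalan_number(7-1-i) for i in 0..6
First compute sub-values bottom-up:
  catalan_number(0) = 1, catalan_number(1) = 1
  catalan_number(2) = 1*1 + 1*1 = 2
  catalan_number(3) = 1*2 + 1*1 + 2*1 = 5
  catalan_number(4) = 1*5 + 1*2 + 2*1 + 5*1 = 14
  catalan_number(5) = 1*14 + 1*5 + 2*2 + 5*1 + 14*1 = 42
  catalan_number(6) = 1*42 + 1*14 + 2*5 + 5*2 + 14*1 + 42*1 = 132
Now catalan_number(7):
  catalan_number(0)*catalan_number(6) = 1*132 = 132
  catalan_number(1)*catalan_number(5) = 1*42 = 42
  catalan_number(2)*catalan_number(4) = 2*14 = 28
  catalan_number(3)*catalan_number(3) = 5*5 = 25
  catalan_number(4)*catalan_number(2) = 14*2 = 28
  catalan_number(5)*catalan_number(1) = 42*1 = 42
  catalan_number(6)*catalan_number(0) = 132*1 = 132
= 132 + 42 + 28 + 25 + 28 + 42 + 132
= 429


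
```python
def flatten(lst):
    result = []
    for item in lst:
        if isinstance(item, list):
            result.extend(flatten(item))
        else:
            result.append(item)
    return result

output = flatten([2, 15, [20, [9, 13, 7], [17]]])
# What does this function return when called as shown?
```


flatten([2, 15, [20, [9, 13, 7], [17]]])
Processing each element:
  2 is not a list -> append 2
  15 is not a list -> append 15
  [20, [9, 13, 7], [17]] is a list -> flatten recursively -> [20, 9, 13, 7, 17]
= [2, 15, 20, 9, 13, 7, 17]


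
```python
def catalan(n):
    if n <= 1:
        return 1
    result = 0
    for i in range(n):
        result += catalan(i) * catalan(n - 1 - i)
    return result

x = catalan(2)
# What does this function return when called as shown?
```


catalan(2)
= sum of catalan(i) * catalan(2-1-i) for i in 0..1
  catalan(0)*catalan(1) = 1*1 = 1
  catalan(1)*catalan(0) = 1*1 = 1
= 1 + 1
= 2


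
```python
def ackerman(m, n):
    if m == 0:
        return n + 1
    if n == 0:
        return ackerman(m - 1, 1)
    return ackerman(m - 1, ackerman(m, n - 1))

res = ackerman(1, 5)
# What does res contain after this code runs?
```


ackerman(1, 5)
= ackerman(0, ackerman(1, 4))
First compute ackerman(1, 4) = 6
= ackerman(0, 6)
= 7


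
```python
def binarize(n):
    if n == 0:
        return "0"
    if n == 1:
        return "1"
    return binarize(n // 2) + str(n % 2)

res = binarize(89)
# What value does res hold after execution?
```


binarize(89)
= binarize(44) + "1"
= binarize(22) + "0" + "1"
= binarize(11) + "0" + "0" + "1"
= binarize(5) + "1" + "0" + "0" + "1"
= binarize(2) + "1" + "1" + "0" + "0" + "1"
= binarize(1) + "0" + "1" + "1" + "0" + "0" + "1"
= "1" + "0" + "1" + "1" + "0" + "0" + "1"
= "1011001"


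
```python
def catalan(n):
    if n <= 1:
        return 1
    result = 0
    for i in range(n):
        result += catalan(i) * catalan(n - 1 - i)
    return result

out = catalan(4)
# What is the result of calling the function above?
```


catalan(4)
= sum of catalan(i) * catalan(4-1-i) for i in 0..3
First compute sub-values bottom-up:
  catalan(0) = 1, catalan(1) = 1
  catalan(2) = 1*1 + 1*1 = 2
  catalan(3) = 1*2 + 1*1 + 2*1 = 5
Now catalan(4):
  catalan(0)*catalan(3) = 1*5 = 5
  catalan(1)*catalan(2) = 1*2 = 2
  catalan(2)*catalan(1) = 2*1 = 2
  catalan(3)*catalan(0) = 5*1 = 5
= 5 + 2 + 2 + 5
= 14


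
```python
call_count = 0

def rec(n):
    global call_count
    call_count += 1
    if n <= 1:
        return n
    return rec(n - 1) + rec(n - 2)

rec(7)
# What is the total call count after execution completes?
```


rec(7) calls rec(6) and rec(5); each non-base call branches into two more.
Let C(k) = total number of calls made by rec(k), including the call to rec(k) itself.
Base cases: C(0) = 1, C(1) = 1
Recurrence: C(k) = 1 + C(k-1) + C(k-2)
  C(2) = 1 + C(1) + C(0) = 1 + 1 + 1 = 3
  C(3) = 1 + C(2) + C(1) = 1 + 3 + 1 = 5
  C(4) = 1 + C(3) + C(2) = 1 + 5 + 3 = 9
  C(5) = 1 + C(4) + C(3) = 1 + 9 + 5 = 15
  C(6) = 1 + C(5) + C(4) = 1 + 15 + 9 = 25
  C(7) = 1 + C(6) + C(5) = 1 + 25 + 15 = 41
Total calls = C(7) = 41


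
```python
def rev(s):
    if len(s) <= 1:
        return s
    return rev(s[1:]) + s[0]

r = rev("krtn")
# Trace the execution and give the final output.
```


rev("krtn")
= rev("rtn") + "k"
= rev("tn") + "r" + "k"
= rev("n") + "t" + "r" + "k"
= "n" + "t" + "r" + "k"
= "ntrk"


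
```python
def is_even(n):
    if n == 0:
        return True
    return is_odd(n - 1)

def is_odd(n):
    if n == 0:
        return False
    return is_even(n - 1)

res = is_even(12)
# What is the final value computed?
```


is_even(12)
= is_odd(11)
= is_even(10)
= is_odd(9)
= is_even(8)
= is_odd(7)
= is_even(6)
= is_odd(5)
= is_even(4)
= is_odd(3)
= is_even(2)
= is_odd(1)
= is_even(0)
n == 0: return True
= True


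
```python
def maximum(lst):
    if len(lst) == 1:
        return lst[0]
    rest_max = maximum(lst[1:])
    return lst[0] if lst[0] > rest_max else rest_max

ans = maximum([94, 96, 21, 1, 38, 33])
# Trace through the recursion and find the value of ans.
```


maximum([94, 96, 21, 1, 38, 33])
= compare 94 with maximum([96, 21, 1, 38, 33])
= compare 96 with maximum([21, 1, 38, 33])
= compare 21 with maximum([1, 38, 33])
= compare 1 with maximum([38, 33])
= compare 38 with maximum([33])
Base: maximum([33]) = 33
compare 38 with 33: max = 38
compare 1 with 38: max = 38
compare 21 with 38: max = 38
compare 96 with 38: max = 96
compare 94 with 96: max = 96
= 96


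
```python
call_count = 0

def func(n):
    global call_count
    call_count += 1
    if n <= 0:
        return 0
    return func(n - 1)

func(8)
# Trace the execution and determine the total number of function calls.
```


func(8) calls func(7) calls ... calls func(0)
Total calls: 8 + 1 (for base case) = 9


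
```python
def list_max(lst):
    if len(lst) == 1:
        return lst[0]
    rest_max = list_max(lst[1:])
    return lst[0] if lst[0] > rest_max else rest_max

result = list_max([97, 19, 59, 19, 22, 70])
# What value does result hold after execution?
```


list_max([97, 19, 59, 19, 22, 70])
= compare 97 with list_max([19, 59, 19, 22, 70])
= compare 19 with list_max([59, 19, 22, 70])
= compare 59 with list_max([19, 22, 70])
= compare 19 with list_max([22, 70])
= compare 22 with list_max([70])
Base: list_max([70]) = 70
compare 22 with 70: max = 70
compare 19 with 70: max = 70
compare 59 with 70: max = 70
compare 19 with 70: max = 70
compare 97 with 70: max = 97
= 97


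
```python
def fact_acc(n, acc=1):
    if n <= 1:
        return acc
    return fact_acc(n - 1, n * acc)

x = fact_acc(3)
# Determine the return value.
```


fact_acc(3, 1)
= fact_acc(2, 3 * 1) = fact_acc(2, 3)
= fact_acc(1, 2 * 3) = fact_acc(1, 6)
n <= 1, return acc = 6


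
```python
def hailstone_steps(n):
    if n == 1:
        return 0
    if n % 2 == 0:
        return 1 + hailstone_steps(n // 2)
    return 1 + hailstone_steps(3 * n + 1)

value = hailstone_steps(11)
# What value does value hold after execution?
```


hailstone_steps(11)
11 is odd -> 3*11+1 = 34 -> hailstone_steps(34)
34 is even -> hailstone_steps(17)
17 is odd -> 3*17+1 = 52 -> hailstone_steps(52)
52 is even -> hailstone_steps(26)
26 is even -> hailstone_steps(13)
13 is odd -> 3*13+1 = 40 -> hailstone_steps(40)
40 is even -> hailstone_steps(20)
20 is even -> hailstone_steps(10)
10 is even -> hailstone_steps(5)
5 is odd -> 3*5+1 = 16 -> hailstone_steps(16)
16 is even -> hailstone_steps(8)
8 is even -> hailstone_steps(4)
4 is even -> hailstone_steps(2)
2 is even -> hailstone_steps(1)
Reached 1 after 14 steps
= 14


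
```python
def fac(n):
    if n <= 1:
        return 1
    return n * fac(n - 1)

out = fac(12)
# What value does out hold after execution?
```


fac(12)
= 12 * fac(11)
= 12 * 11 * fac(10)
= 12 * 11 * 10 * fac(9)
= 12 * 11 * 10 * 9 * fac(8)
= 12 * 11 * 10 * 9 * 8 * fac(7)
= 12 * 11 * 10 * 9 * 8 * 7 * fac(6)
= 12 * 11 * 10 * 9 * 8 * 7 * 6 * fac(5)
= 12 * 11 * 10 * 9 * 8 * 7 * 6 * 5 * fac(4)
= 12 * 11 * 10 * 9 * 8 * 7 * 6 * 5 * 4 * fac(3)
= 12 * 11 * 10 * 9 * 8 * 7 * 6 * 5 * 4 * 3 * fac(2)
= 12 * 11 * 10 * 9 * 8 * 7 * 6 * 5 * 4 * 3 * 2 * fac(1)
= 12 * 11 * 10 * 9 * 8 * 7 * 6 * 5 * 4 * 3 * 2 * 1
= 479001600


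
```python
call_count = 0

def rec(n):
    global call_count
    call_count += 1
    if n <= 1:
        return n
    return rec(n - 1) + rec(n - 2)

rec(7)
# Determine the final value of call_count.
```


rec(7) calls rec(6) and rec(5); each non-base call branches into two more.
Let C(k) = total number of calls made by rec(k), including the call to rec(k) itself.
Base cases: C(0) = 1, C(1) = 1
Recurrence: C(k) = 1 + C(k-1) + C(k-2)
  C(2) = 1 + C(1) + C(0) = 1 + 1 + 1 = 3
  C(3) = 1 + C(2) + C(1) = 1 + 3 + 1 = 5
  C(4) = 1 + C(3) + C(2) = 1 + 5 + 3 = 9
  C(5) = 1 + C(4) + C(3) = 1 + 9 + 5 = 15
  C(6) = 1 + C(5) + C(4) = 1 + 15 + 9 = 25
  C(7) = 1 + C(6) + C(5) = 1 + 25 + 15 = 41
Total calls = C(7) = 41


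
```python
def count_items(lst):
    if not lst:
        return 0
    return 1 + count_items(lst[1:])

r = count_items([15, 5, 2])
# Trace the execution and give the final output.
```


count_items([15, 5, 2])
= 1 + count_items([5, 2])
= 1 + 1 + count_items([2])
= 1 + 1 + 1 + count_items([])
= 1 + 1 + 1 + 0
= 3


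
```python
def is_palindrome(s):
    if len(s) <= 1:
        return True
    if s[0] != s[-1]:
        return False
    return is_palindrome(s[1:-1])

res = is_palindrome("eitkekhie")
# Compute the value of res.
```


is_palindrome("eitkekhie")
"eitkekhie": s[0]='e' == s[-1]='e' -> is_palindrome("itkekhi")
"itkekhi": s[0]='i' == s[-1]='i' -> is_palindrome("tkekh")
"tkekh": s[0]='t' != s[-1]='h' -> False
= False


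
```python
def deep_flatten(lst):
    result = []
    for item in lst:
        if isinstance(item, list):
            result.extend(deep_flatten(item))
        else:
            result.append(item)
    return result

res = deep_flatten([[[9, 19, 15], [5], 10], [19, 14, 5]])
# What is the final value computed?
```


deep_flatten([[[9, 19, 15], [5], 10], [19, 14, 5]])
Processing each element:
  [[9, 19, 15], [5], 10] is a list -> deep_flatten recursively -> [9, 19, 15, 5, 10]
  [19, 14, 5] is a list -> deep_flatten recursively -> [19, 14, 5]
= [9, 19, 15, 5, 10, 19, 14, 5]


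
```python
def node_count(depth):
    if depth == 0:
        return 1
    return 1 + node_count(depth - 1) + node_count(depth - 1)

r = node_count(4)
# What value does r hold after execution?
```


node_count(4)
= 1 + node_count(3) + node_count(3)
= 1 + 2 * node_count(3)
node_count(k) = 2^(k+1) - 1
node_count(0) = 1
node_count(1) = 3
node_count(2) = 7
node_count(3) = 15
node_count(4) = 31
node_count(4) = 2^5 - 1 = 31


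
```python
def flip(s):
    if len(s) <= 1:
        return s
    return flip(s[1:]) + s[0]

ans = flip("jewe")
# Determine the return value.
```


flip("jewe")
= flip("ewe") + "j"
= flip("we") + "e" + "j"
= flip("e") + "w" + "e" + "j"
= "e" + "w" + "e" + "j"
= "ewej"


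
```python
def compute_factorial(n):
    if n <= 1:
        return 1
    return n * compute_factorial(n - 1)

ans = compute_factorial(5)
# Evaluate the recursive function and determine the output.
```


compute_factorial(5)
= 5 * compute_factorial(4)
= 5 * 4 * compute_factorial(3)
= 5 * 4 * 3 * compute_factorial(2)
= 5 * 4 * 3 * 2 * compute_factorial(1)
= 5 * 4 * 3 * 2 * 1
= 120


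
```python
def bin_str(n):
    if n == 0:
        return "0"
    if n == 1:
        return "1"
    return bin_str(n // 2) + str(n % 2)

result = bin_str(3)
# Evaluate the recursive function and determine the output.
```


bin_str(3)
= bin_str(1) + "1"
= "1" + "1"
= "11"


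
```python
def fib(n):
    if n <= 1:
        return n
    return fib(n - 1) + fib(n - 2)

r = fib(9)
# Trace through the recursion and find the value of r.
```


fib(9)
= fib(8) + fib(7)
= (fib(7) + fib(6)) + fib(7)
Computing bottom-up: fib(0)=0, fib(1)=1, fib(2)=1, fib(3)=2, fib(4)=3, fib(5)=5, fib(6)=8, fib(7)=13, fib(8)=21, fib(9)=34
= 34


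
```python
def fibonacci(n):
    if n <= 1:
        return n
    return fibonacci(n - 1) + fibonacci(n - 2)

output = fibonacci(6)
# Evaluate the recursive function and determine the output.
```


fibonacci(6)
= fibonacci(5) + fibonacci(4)
= (fibonacci(4) + fibonacci(3)) + fibonacci(4)
Computing bottom-up: fibonacci(0)=0, fibonacci(1)=1, fibonacci(2)=1, fibonacci(3)=2, fibonacci(4)=3, fibonacci(5)=5, fibonacci(6)=8
= 8


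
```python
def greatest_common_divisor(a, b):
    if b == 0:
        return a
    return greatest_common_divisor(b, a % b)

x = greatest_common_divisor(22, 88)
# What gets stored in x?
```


greatest_common_divisor(22, 88)
= greatest_common_divisor(88, 22 % 88) = greatest_common_divisor(88, 22)
= greatest_common_divisor(22, 88 % 22) = greatest_common_divisor(22, 0)
b == 0, return a = 22


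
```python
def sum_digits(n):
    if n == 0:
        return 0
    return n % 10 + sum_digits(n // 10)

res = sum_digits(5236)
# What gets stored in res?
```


sum_digits(5236)
= 6 + sum_digits(523)
= 6 + 3 + sum_digits(52)
= 6 + 3 + 2 + sum_digits(5)
= 6 + 3 + 2 + 5 + sum_digits(0)
= 6 + 3 + 2 + 5 + 0
= 16


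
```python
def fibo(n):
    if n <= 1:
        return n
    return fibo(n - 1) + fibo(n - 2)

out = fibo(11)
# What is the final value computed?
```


fibo(11)
= fibo(10) + fibo(9)
= (fibo(9) + fibo(8)) + fibo(9)
Computing bottom-up: fibo(0)=0, fibo(1)=1, fibo(2)=1, fibo(3)=2, fibo(4)=3, fibo(5)=5, fibo(6)=8, fibo(7)=13, fibo(8)=21, fibo(9)=34, fibo(10)=55, fibo(11)=89
= 89


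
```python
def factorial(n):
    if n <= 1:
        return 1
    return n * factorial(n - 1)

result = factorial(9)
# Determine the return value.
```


factorial(9)
= 9 * factorial(8)
= 9 * 8 * factorial(7)
= 9 * 8 * 7 * factorial(6)
= 9 * 8 * 7 * 6 * factorial(5)
= 9 * 8 * 7 * 6 * 5 * factorial(4)
= 9 * 8 * 7 * 6 * 5 * 4 * factorial(3)
= 9 * 8 * 7 * 6 * 5 * 4 * 3 * factorial(2)
= 9 * 8 * 7 * 6 * 5 * 4 * 3 * 2 * factorial(1)
= 9 * 8 * 7 * 6 * 5 * 4 * 3 * 2 * 1
= 362880


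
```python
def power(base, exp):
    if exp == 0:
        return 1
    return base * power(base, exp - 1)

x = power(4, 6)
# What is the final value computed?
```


power(4, 6)
= 4 * power(4, 5)
= 4 * 4 * power(4, 4)
= 4 * 4 * 4 * power(4, 3)
= 4 * 4 * 4 * 4 * power(4, 2)
= 4 * 4 * 4 * 4 * 4 * power(4, 1)
= 4 * 4 * 4 * 4 * 4 * 4 * power(4, 0)
= 4 * 4 * 4 * 4 * 4 * 4 * 1
= 4096


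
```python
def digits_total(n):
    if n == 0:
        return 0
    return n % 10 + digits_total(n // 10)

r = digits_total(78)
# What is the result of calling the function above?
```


digits_total(78)
= 8 + digits_total(7)
= 8 + 7 + digits_total(0)
= 8 + 7 + 0
= 15


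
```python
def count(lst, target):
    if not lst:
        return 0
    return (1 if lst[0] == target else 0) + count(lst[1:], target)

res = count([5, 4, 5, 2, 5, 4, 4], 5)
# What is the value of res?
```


count([5, 4, 5, 2, 5, 4, 4], 5)
lst[0]=5 == 5: 1 + count([4, 5, 2, 5, 4, 4], 5)
lst[0]=4 != 5: 0 + count([5, 2, 5, 4, 4], 5)
lst[0]=5 == 5: 1 + count([2, 5, 4, 4], 5)
lst[0]=2 != 5: 0 + count([5, 4, 4], 5)
lst[0]=5 == 5: 1 + count([4, 4], 5)
lst[0]=4 != 5: 0 + count([4], 5)
lst[0]=4 != 5: 0 + count([], 5)
= 3


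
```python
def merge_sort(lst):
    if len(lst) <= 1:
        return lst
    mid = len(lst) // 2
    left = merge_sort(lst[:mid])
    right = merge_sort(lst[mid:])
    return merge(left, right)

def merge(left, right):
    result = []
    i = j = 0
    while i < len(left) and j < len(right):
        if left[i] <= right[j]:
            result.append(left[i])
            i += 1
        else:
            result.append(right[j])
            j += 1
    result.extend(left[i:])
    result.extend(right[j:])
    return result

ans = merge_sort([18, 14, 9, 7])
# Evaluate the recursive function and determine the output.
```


merge_sort([18, 14, 9, 7])
Split into [18, 14] and [9, 7]
Left sorted: [14, 18]
Right sorted: [7, 9]
Merge [14, 18] and [7, 9]
= [7, 9, 14, 18]


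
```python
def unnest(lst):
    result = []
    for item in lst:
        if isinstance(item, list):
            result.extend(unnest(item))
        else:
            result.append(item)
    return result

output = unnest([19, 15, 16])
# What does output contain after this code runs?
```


unnest([19, 15, 16])
Processing each element:
  19 is not a list -> append 19
  15 is not a list -> append 15
  16 is not a list -> append 16
= [19, 15, 16]


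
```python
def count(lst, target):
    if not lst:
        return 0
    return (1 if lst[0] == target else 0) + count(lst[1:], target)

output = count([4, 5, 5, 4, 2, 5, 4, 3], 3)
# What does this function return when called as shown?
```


count([4, 5, 5, 4, 2, 5, 4, 3], 3)
lst[0]=4 != 3: 0 + count([5, 5, 4, 2, 5, 4, 3], 3)
lst[0]=5 != 3: 0 + count([5, 4, 2, 5, 4, 3], 3)
lst[0]=5 != 3: 0 + count([4, 2, 5, 4, 3], 3)
lst[0]=4 != 3: 0 + count([2, 5, 4, 3], 3)
lst[0]=2 != 3: 0 + count([5, 4, 3], 3)
lst[0]=5 != 3: 0 + count([4, 3], 3)
lst[0]=4 != 3: 0 + count([3], 3)
lst[0]=3 == 3: 1 + count([], 3)
= 1


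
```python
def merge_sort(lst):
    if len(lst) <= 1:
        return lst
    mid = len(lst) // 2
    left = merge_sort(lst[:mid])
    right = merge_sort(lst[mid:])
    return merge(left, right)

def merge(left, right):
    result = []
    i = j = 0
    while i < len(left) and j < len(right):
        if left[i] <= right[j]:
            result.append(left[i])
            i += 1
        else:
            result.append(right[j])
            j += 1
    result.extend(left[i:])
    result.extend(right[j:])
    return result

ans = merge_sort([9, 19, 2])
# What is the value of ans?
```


merge_sort([9, 19, 2])
Split into [9] and [19, 2]
Left sorted: [9]
Right sorted: [2, 19]
Merge [9] and [2, 19]
= [2, 9, 19]


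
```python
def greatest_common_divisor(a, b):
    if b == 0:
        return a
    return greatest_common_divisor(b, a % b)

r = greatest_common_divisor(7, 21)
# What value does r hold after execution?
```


greatest_common_divisor(7, 21)
= greatest_common_divisor(21, 7 % 21) = greatest_common_divisor(21, 7)
= greatest_common_divisor(7, 21 % 7) = greatest_common_divisor(7, 0)
b == 0, return a = 7


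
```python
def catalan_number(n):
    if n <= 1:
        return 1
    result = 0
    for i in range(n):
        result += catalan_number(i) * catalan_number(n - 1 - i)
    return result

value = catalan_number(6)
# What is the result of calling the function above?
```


catalan_number(6)
= sum of catalan_number(i) * catalan_number(6-1-i) for i in 0..5
First compute sub-values bottom-up:
  catalan_number(0) = 1, catalan_number(1) = 1
  catalan_number(2) = 1*1 + 1*1 = 2
  catalan_number(3) = 1*2 + 1*1 + 2*1 = 5
  catalan_number(4) = 1*5 + 1*2 + 2*1 + 5*1 = 14
  catalan_number(5) = 1*14 + 1*5 + 2*2 + 5*1 + 14*1 = 42
Now catalan_number(6):
  catalan_number(0)*catalan_number(5) = 1*42 = 42
  catalan_number(1)*catalan_number(4) = 1*14 = 14
  catalan_number(2)*catalan_number(3) = 2*5 = 10
  catalan_number(3)*catalan_number(2) = 5*2 = 10
  catalan_number(4)*catalan_number(1) = 14*1 = 14
  catalan_number(5)*catalan_number(0) = 42*1 = 42
= 42 + 14 + 10 + 10 + 14 + 42
= 132


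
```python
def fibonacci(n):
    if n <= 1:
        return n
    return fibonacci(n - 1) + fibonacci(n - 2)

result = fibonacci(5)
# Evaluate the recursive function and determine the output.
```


fibonacci(5)
= fibonacci(4) + fibonacci(3)
= (fibonacci(3) + fibonacci(2)) + fibonacci(3)
Computing bottom-up: fibonacci(0)=0, fibonacci(1)=1, fibonacci(2)=1, fibonacci(3)=2, fibonacci(4)=3, fibonacci(5)=5
= 5


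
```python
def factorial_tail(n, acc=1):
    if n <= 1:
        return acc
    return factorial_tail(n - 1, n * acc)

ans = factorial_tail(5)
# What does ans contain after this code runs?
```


factorial_tail(5, 1)
= factorial_tail(4, 5 * 1) = factorial_tail(4, 5)
= factorial_tail(3, 4 * 5) = factorial_tail(3, 20)
= factorial_tail(2, 3 * 20) = factorial_tail(2, 60)
= factorial_tail(1, 2 * 60) = factorial_tail(1, 120)
n <= 1, return acc = 120


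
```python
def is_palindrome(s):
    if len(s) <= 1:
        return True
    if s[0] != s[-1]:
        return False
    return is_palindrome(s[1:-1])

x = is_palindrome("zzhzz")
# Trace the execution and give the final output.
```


is_palindrome("zzhzz")
"zzhzz": s[0]='z' == s[-1]='z' -> is_palindrome("zhz")
"zhz": s[0]='z' == s[-1]='z' -> is_palindrome("h")
"h": len <= 1 -> True
= True


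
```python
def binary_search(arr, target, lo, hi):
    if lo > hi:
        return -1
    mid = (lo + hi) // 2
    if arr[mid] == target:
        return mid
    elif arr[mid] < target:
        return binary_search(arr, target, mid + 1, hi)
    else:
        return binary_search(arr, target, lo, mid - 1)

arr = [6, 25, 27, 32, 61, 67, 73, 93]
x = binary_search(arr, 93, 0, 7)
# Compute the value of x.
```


binary_search(arr, 93, 0, 7)
lo=0, hi=7, mid=3, arr[mid]=32
32 < 93, search right half
lo=4, hi=7, mid=5, arr[mid]=67
67 < 93, search right half
lo=6, hi=7, mid=6, arr[mid]=73
73 < 93, search right half
lo=7, hi=7, mid=7, arr[mid]=93
arr[7] == 93, found at index 7
= 7


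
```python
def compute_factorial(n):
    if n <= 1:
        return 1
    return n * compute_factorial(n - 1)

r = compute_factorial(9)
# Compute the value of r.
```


compute_factorial(9)
= 9 * compute_factorial(8)
= 9 * 8 * compute_factorial(7)
= 9 * 8 * 7 * compute_factorial(6)
= 9 * 8 * 7 * 6 * compute_factorial(5)
= 9 * 8 * 7 * 6 * 5 * compute_factorial(4)
= 9 * 8 * 7 * 6 * 5 * 4 * compute_factorial(3)
= 9 * 8 * 7 * 6 * 5 * 4 * 3 * compute_factorial(2)
= 9 * 8 * 7 * 6 * 5 * 4 * 3 * 2 * compute_factorial(1)
= 9 * 8 * 7 * 6 * 5 * 4 * 3 * 2 * 1
= 362880


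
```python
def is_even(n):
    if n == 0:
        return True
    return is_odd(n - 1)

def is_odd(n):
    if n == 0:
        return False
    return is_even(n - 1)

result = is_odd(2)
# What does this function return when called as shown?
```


is_odd(2)
= is_even(1)
= is_odd(0)
n == 0: return False
= False


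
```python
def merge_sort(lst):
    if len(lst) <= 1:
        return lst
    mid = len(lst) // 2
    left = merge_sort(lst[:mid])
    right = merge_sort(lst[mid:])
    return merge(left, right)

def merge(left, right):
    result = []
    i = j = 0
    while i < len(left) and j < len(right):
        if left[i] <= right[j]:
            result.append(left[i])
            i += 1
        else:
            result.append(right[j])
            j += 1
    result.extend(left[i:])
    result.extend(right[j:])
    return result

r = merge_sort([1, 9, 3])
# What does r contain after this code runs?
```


merge_sort([1, 9, 3])
Split into [1] and [9, 3]
Left sorted: [1]
Right sorted: [3, 9]
Merge [1] and [3, 9]
= [1, 3, 9]


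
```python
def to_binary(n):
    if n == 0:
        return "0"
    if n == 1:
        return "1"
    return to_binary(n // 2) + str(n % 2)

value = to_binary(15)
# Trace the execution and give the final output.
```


to_binary(15)
= to_binary(7) + "1"
= to_binary(3) + "1" + "1"
= to_binary(1) + "1" + "1" + "1"
= "1" + "1" + "1" + "1"
= "1111"


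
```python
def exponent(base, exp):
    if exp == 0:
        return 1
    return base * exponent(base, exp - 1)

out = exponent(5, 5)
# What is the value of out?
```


exponent(5, 5)
= 5 * exponent(5, 4)
= 5 * 5 * exponent(5, 3)
= 5 * 5 * 5 * exponent(5, 2)
= 5 * 5 * 5 * 5 * exponent(5, 1)
= 5 * 5 * 5 * 5 * 5 * exponent(5, 0)
= 5 * 5 * 5 * 5 * 5 * 1
= 3125


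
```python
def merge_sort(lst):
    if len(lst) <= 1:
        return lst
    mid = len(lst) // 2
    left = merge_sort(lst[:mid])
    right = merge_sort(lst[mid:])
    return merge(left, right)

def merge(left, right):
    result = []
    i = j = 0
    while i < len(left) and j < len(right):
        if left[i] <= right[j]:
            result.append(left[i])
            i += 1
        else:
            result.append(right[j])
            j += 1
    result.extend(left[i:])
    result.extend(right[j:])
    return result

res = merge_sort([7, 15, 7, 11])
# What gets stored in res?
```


merge_sort([7, 15, 7, 11])
Split into [7, 15] and [7, 11]
Left sorted: [7, 15]
Right sorted: [7, 11]
Merge [7, 15] and [7, 11]
= [7, 7, 11, 15]


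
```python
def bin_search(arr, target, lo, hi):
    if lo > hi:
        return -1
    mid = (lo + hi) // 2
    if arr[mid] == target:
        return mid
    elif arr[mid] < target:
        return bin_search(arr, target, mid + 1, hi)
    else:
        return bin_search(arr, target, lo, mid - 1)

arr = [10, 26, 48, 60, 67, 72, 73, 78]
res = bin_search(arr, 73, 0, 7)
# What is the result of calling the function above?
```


bin_search(arr, 73, 0, 7)
lo=0, hi=7, mid=3, arr[mid]=60
60 < 73, search right half
lo=4, hi=7, mid=5, arr[mid]=72
72 < 73, search right half
lo=6, hi=7, mid=6, arr[mid]=73
arr[6] == 73, found at index 6
= 6


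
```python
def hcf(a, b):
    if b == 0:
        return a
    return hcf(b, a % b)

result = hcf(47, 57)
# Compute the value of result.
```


hcf(47, 57)
= hcf(57, 47 % 57) = hcf(57, 47)
= hcf(47, 57 % 47) = hcf(47, 10)
= hcf(10, 47 % 10) = hcf(10, 7)
= hcf(7, 10 % 7) = hcf(7, 3)
= hcf(3, 7 % 3) = hcf(3, 1)
= hcf(1, 3 % 1) = hcf(1, 0)
b == 0, return a = 1


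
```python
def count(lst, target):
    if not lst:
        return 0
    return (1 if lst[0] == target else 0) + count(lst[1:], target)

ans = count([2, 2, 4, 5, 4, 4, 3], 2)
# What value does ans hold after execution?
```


count([2, 2, 4, 5, 4, 4, 3], 2)
lst[0]=2 == 2: 1 + count([2, 4, 5, 4, 4, 3], 2)
lst[0]=2 == 2: 1 + count([4, 5, 4, 4, 3], 2)
lst[0]=4 != 2: 0 + count([5, 4, 4, 3], 2)
lst[0]=5 != 2: 0 + count([4, 4, 3], 2)
lst[0]=4 != 2: 0 + count([4, 3], 2)
lst[0]=4 != 2: 0 + count([3], 2)
lst[0]=3 != 2: 0 + count([], 2)
= 2


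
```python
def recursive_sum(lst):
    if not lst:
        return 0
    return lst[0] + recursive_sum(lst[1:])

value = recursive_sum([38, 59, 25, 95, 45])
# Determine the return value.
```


recursive_sum([38, 59, 25, 95, 45])
= 38 + recursive_sum([59, 25, 95, 45])
= 38 + 59 + recursive_sum([25, 95, 45])
= 38 + 59 + 25 + recursive_sum([95, 45])
= 38 + 59 + 25 + 95 + recursive_sum([45])
= 38 + 59 + 25 + 95 + 45 + recursive_sum([])
= 38 + 59 + 25 + 95 + 45 + 0
= 262


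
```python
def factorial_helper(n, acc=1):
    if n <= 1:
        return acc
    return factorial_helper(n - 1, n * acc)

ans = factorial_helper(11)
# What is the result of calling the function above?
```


factorial_helper(11, 1)
= factorial_helper(10, 11 * 1) = factorial_helper(10, 11)
= factorial_helper(9, 10 * 11) = factorial_helper(9, 110)
= factorial_helper(8, 9 * 110) = factorial_helper(8, 990)
= factorial_helper(7, 8 * 990) = factorial_helper(7, 7920)
= factorial_helper(6, 7 * 7920) = factorial_helper(6, 55440)
= factorial_helper(5, 6 * 55440) = factorial_helper(5, 332640)
= factorial_helper(4, 5 * 332640) = factorial_helper(4, 1663200)
= factorial_helper(3, 4 * 1663200) = factorial_helper(3, 6652800)
= factorial_helper(2, 3 * 6652800) = factorial_helper(2, 19958400)
= factorial_helper(1, 2 * 19958400) = factorial_helper(1, 39916800)
n <= 1, return acc = 39916800


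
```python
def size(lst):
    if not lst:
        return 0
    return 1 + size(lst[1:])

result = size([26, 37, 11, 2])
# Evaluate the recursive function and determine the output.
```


size([26, 37, 11, 2])
= 1 + size([37, 11, 2])
= 1 + 1 + size([11, 2])
= 1 + 1 + 1 + size([2])
= 1 + 1 + 1 + 1 + size([])
= 1 + 1 + 1 + 1 + 0
= 4


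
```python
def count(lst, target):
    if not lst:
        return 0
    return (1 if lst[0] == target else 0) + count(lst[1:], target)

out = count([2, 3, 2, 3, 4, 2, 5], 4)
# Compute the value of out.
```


count([2, 3, 2, 3, 4, 2, 5], 4)
lst[0]=2 != 4: 0 + count([3, 2, 3, 4, 2, 5], 4)
lst[0]=3 != 4: 0 + count([2, 3, 4, 2, 5], 4)
lst[0]=2 != 4: 0 + count([3, 4, 2, 5], 4)
lst[0]=3 != 4: 0 + count([4, 2, 5], 4)
lst[0]=4 == 4: 1 + count([2, 5], 4)
lst[0]=2 != 4: 0 + count([5], 4)
lst[0]=5 != 4: 0 + count([], 4)
= 1
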